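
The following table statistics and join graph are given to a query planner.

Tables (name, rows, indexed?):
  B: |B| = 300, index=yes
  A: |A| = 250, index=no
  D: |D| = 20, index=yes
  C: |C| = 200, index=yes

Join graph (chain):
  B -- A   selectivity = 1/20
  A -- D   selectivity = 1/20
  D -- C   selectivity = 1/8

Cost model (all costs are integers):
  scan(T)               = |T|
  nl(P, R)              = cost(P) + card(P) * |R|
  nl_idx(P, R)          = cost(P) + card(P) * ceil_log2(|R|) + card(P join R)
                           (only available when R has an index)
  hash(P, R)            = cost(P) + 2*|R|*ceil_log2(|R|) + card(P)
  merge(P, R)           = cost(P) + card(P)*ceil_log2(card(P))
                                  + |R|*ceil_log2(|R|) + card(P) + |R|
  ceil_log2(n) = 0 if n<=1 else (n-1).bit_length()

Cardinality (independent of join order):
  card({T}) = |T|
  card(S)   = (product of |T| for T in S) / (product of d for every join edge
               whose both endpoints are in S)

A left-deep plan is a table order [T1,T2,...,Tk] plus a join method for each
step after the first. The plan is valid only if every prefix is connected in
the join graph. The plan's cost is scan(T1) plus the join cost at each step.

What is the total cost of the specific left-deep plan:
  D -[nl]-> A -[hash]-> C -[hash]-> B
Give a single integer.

20120

step 1: scan D: cost=20, card=20
step 2: join A via nl
    card(P join A) = 20*250/(20) = 250
    cost = 20 + 20*250 = 5020
step 3: join C via hash
    card(P join C) = 250*200/(8) = 6250
    cost = 5020 + 2*200*8 + 250 = 8470
step 4: join B via hash
    card(P join B) = 6250*300/(20) = 93750
    cost = 8470 + 2*300*9 + 6250 = 20120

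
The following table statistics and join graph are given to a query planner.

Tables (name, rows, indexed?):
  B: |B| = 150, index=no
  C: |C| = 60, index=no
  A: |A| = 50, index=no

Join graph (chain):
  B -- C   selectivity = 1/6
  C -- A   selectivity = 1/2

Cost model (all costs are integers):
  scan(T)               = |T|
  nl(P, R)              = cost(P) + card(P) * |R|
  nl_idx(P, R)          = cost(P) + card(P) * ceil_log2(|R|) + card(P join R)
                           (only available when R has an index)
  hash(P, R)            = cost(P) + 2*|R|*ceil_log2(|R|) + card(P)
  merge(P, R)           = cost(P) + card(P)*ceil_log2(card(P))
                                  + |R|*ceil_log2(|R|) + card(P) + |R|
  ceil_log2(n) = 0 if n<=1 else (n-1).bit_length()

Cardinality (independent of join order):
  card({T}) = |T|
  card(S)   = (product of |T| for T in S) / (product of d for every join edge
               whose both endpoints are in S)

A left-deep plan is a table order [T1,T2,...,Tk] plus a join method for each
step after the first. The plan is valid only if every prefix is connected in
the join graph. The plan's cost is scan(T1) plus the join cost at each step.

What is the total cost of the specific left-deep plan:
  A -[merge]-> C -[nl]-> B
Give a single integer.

225820

step 1: scan A: cost=50, card=50
step 2: join C via merge
    card(P join C) = 50*60/(2) = 1500
    cost = 50 + 50*6 + 60*6 + 50 + 60 = 820
step 3: join B via nl
    card(P join B) = 1500*150/(6) = 37500
    cost = 820 + 1500*150 = 225820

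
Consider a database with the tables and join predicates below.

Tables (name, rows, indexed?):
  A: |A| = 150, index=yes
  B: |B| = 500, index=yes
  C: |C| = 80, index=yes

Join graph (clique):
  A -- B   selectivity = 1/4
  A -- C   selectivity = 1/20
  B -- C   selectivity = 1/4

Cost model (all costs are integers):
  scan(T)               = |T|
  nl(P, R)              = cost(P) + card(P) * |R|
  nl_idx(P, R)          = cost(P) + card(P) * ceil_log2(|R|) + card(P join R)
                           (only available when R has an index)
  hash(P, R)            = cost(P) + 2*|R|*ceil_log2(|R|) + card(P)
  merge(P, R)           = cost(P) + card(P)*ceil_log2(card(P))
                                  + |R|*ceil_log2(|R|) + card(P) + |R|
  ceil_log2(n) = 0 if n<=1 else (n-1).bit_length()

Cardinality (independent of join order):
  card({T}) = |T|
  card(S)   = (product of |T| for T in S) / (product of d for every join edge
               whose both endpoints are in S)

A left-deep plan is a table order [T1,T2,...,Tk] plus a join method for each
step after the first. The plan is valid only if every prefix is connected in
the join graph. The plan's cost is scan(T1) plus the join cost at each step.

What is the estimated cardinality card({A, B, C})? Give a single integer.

18750

Tables in S: A(150), B(500), C(80)
Edges inside S: A-B(d=4), A-C(d=20), B-C(d=4)
numerator = 150 * 500 * 80 = 6000000
denominator = 4 * 20 * 4 = 320
card(S) = 6000000 / 320 = 18750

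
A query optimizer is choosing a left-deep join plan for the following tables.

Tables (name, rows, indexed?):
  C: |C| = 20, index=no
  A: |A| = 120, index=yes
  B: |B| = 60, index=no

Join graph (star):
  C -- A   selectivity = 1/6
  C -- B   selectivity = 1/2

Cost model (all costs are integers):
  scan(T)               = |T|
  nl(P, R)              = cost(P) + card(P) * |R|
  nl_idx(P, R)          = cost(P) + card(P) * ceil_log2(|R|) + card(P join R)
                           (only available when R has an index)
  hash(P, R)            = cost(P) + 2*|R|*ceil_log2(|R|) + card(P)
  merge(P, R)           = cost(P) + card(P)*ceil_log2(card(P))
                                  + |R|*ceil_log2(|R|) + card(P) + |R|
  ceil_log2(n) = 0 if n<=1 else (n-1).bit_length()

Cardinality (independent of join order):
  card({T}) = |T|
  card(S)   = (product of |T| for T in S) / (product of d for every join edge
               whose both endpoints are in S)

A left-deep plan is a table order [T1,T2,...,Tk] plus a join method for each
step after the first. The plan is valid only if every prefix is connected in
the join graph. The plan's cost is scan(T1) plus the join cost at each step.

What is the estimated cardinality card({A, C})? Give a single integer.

Tables in S: A(120), C(20)
Edges inside S: C-A(d=6)
numerator = 120 * 20 = 2400
denominator = 6 = 6
card(S) = 2400 / 6 = 400

400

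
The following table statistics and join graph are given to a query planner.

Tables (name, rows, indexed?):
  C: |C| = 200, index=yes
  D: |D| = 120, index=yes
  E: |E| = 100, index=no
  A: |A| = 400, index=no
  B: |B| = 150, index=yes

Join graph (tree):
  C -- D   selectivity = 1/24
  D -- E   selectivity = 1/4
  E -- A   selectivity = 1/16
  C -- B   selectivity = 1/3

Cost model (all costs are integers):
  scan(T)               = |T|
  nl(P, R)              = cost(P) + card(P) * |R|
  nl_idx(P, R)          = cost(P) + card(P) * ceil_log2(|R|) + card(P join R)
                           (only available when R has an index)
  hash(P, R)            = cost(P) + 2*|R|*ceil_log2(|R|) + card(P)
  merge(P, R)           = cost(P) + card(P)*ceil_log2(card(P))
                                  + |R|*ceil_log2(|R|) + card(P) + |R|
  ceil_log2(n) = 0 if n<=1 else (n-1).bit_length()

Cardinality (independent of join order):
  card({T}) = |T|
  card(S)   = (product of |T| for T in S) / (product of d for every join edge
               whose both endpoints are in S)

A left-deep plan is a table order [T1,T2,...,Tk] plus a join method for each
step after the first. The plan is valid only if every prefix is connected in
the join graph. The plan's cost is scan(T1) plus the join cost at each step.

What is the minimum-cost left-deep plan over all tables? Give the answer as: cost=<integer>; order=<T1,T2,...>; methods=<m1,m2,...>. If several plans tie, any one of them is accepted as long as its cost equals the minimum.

Selinger DP (subsets sized 1..n):
  {C}: scan cost=200, card=200
  {D}: scan cost=120, card=120
  {E}: scan cost=100, card=100
  {A}: scan cost=400, card=400
  {B}: scan cost=150, card=150
  {CD}: card=1000; try (D,hash)→2080, (C,nl_idx)→2080, (D,nl_idx)→2600, (C,merge)→2880, (D,merge)→2960, (C,hash)→3440 …(+2); best=2080 via (D,hash)
  {BC}: card=10000; try (B,hash)→2800, (C,merge)→3300, (B,merge)→3350, (C,hash)→3500, (C,nl_idx)→11350, (B,nl_idx)→11800 …(+2); best=2800 via (B,hash)
  {DE}: card=3000; try (E,hash)→1640, (D,merge)→1860, (E,merge)→1880, (D,hash)→1880, (D,nl_idx)→3800, (D,nl)→12100 …(+1); best=1640 via (E,hash)
  {AE}: card=2500; try (E,hash)→2200, (A,merge)→4900, (E,merge)→5200, (A,hash)→7400, (A,nl)→40100, (E,nl)→40400; best=2200 via (E,hash)
  {CDE}: card=25000; try (E,hash)→4480, (C,hash)→7840, (E,merge)→13880, (C,merge)→42440, (C,nl_idx)→50640, (E,nl)→102080 …(+1); best=4480 via (E,hash)
  {BCD}: card=50000; try (B,hash)→5480, (B,merge)→14430, (D,hash)→14480, (B,nl_idx)→60080, (D,nl_idx)→122800, (B,nl)→152080 …(+2); best=5480 via (B,hash)
  {ADE}: card=75000; try (D,hash)→6380, (A,hash)→11840, (D,merge)→35660, (A,merge)→44640, (D,nl_idx)→94700, (D,nl)→302200 …(+1); best=6380 via (D,hash)
  {ACDE}: card=625000; try (A,hash)→36680, (C,hash)→84580, (A,merge)→408480, (C,nl_idx)→1231380, (C,merge)→1358180, (A,nl)→10004480 …(+1); best=36680 via (A,hash)
  {BCDE}: card=1250000; try (B,hash)→31880, (E,hash)→56880, (B,merge)→405830, (E,merge)→856280, (B,nl_idx)→1454480, (B,nl)→3754480 …(+1); best=31880 via (B,hash)
  {ABCDE}: card=31250000; try (B,hash)→664080, (A,hash)→1289080, (B,merge)→13163030, (A,merge)→27535880, (B,nl_idx)→36286680, (B,nl)→93786680 …(+1); best=664080 via (B,hash)

cost=664080; order=C,D,E,A,B; methods=hash,hash,hash,hash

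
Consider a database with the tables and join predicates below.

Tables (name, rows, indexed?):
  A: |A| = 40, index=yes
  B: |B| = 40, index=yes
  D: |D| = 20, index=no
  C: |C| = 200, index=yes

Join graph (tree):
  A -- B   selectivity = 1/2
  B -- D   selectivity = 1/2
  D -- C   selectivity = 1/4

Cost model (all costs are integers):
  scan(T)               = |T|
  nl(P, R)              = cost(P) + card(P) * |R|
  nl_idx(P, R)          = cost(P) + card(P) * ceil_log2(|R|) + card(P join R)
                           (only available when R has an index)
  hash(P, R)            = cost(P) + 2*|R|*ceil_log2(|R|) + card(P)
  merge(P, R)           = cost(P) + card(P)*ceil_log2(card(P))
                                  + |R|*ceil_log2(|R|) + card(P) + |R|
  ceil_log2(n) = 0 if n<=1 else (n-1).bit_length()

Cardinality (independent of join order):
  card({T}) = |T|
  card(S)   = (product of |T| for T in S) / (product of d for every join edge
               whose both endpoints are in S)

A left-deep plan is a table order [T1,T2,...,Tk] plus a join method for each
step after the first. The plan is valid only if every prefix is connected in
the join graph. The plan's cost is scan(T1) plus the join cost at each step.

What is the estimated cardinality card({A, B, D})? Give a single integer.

8000

Tables in S: A(40), B(40), D(20)
Edges inside S: A-B(d=2), B-D(d=2)
numerator = 40 * 40 * 20 = 32000
denominator = 2 * 2 = 4
card(S) = 32000 / 4 = 8000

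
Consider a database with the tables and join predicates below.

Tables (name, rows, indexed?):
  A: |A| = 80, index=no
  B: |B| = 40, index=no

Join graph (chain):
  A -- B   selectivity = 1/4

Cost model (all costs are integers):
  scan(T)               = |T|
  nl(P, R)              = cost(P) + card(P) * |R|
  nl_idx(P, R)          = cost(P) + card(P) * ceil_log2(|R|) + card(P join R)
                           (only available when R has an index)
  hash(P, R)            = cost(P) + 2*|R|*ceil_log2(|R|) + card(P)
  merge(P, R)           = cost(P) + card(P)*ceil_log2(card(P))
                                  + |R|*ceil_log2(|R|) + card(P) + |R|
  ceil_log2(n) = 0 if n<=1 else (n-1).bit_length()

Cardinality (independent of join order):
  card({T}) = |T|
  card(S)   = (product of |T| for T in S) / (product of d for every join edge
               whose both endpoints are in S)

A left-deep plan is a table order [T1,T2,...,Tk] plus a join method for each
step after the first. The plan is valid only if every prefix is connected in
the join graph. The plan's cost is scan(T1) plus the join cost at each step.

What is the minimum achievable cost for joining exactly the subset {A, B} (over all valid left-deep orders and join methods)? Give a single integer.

Selinger DP over subsets of {A,B}:
  {A}: scan cost=80, card=80
  {B}: scan cost=40, card=40
  {AB}: card=800; try (B,hash)→640, (A,merge)→960, (B,merge)→1000, (A,hash)→1200, (A,nl)→3240, (B,nl)→3280; best=640 via (B,hash)

640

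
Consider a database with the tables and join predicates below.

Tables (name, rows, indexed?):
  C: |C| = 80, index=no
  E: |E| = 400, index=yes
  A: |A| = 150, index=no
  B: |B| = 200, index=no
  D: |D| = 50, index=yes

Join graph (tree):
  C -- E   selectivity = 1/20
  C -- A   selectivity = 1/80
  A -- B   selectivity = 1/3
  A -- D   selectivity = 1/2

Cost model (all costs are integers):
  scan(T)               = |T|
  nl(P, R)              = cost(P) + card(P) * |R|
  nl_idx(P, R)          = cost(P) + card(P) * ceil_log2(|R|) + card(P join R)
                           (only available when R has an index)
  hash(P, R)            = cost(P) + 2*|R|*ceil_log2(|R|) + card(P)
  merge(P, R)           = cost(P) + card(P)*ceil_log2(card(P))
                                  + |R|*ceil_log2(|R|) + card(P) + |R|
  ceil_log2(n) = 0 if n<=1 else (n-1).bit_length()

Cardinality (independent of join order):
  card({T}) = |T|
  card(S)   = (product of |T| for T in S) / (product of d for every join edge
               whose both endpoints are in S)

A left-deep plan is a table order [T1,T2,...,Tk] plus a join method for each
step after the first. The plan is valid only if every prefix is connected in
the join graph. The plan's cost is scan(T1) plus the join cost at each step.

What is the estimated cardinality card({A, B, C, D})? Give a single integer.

Tables in S: A(150), B(200), C(80), D(50)
Edges inside S: C-A(d=80), A-B(d=3), A-D(d=2)
numerator = 150 * 200 * 80 * 50 = 120000000
denominator = 80 * 3 * 2 = 480
card(S) = 120000000 / 480 = 250000

250000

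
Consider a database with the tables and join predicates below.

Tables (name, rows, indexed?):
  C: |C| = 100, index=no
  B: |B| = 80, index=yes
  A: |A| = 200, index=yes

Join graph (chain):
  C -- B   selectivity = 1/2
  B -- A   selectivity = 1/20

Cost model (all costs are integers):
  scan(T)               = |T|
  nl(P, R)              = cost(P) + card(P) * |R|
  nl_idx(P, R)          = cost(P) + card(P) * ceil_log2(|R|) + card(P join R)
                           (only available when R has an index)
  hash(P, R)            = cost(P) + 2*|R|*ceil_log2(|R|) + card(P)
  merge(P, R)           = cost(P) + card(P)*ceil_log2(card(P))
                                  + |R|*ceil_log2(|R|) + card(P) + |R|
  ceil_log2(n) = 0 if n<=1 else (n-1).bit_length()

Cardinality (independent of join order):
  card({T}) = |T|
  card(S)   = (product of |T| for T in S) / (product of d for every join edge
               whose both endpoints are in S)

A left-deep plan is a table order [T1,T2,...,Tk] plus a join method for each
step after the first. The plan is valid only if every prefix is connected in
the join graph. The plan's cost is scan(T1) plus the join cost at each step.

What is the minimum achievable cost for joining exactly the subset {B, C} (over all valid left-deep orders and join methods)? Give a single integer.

1320

Selinger DP over subsets of {B,C}:
  {C}: scan cost=100, card=100
  {B}: scan cost=80, card=80
  {BC}: card=4000; try (B,hash)→1320, (C,merge)→1520, (B,merge)→1540, (C,hash)→1560, (B,nl_idx)→4800, (C,nl)→8080 …(+1); best=1320 via (B,hash)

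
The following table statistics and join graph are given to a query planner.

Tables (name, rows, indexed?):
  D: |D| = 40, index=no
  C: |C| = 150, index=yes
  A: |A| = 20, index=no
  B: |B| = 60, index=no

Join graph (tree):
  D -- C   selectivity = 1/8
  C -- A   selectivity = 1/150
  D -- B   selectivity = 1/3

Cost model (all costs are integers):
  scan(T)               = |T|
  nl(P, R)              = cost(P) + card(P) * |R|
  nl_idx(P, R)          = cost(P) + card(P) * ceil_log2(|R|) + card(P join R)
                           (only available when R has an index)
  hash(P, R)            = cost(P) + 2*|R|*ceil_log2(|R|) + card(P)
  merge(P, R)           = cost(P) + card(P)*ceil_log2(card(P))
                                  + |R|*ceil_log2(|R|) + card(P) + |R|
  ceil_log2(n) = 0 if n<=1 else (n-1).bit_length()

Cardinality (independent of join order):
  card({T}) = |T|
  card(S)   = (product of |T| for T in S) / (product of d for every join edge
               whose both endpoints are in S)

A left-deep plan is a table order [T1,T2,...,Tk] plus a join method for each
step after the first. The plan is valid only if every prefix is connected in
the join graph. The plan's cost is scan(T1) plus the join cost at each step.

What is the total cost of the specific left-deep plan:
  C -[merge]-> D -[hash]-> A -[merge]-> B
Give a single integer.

step 1: scan C: cost=150, card=150
step 2: join D via merge
    card(P join D) = 150*40/(8) = 750
    cost = 150 + 150*8 + 40*6 + 150 + 40 = 1780
step 3: join A via hash
    card(P join A) = 750*20/(150) = 100
    cost = 1780 + 2*20*5 + 750 = 2730
step 4: join B via merge
    card(P join B) = 100*60/(3) = 2000
    cost = 2730 + 100*7 + 60*6 + 100 + 60 = 3950

3950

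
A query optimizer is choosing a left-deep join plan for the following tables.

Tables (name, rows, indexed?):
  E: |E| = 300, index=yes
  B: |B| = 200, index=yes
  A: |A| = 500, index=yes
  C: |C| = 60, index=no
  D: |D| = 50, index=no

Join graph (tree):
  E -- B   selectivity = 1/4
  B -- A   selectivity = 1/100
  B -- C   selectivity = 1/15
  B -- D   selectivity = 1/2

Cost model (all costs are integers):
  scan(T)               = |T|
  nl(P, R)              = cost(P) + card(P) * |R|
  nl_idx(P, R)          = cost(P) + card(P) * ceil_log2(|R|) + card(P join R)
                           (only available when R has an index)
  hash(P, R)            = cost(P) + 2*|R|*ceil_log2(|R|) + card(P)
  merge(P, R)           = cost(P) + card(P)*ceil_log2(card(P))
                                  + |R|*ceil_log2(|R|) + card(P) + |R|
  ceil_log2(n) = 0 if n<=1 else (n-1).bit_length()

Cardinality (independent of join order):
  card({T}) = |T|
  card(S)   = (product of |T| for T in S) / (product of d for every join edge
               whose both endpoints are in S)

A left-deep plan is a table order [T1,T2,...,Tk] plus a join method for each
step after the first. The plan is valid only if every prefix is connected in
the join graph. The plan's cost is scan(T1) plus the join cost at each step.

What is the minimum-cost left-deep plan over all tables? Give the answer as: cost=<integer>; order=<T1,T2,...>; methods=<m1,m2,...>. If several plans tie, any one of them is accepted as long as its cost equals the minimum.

cost=114720; order=B,A,C,D,E; methods=nl_idx,hash,hash,hash

Selinger DP (subsets sized 1..n):
  {E}: scan cost=300, card=300
  {B}: scan cost=200, card=200
  {A}: scan cost=500, card=500
  {C}: scan cost=60, card=60
  {D}: scan cost=50, card=50
  {BE}: card=15000; try (B,hash)→3800, (E,merge)→5000, (B,merge)→5100, (E,hash)→5800, (E,nl_idx)→17000, (B,nl_idx)→17700 …(+2); best=3800 via (B,hash)
  {AB}: card=1000; try (A,nl_idx)→3000, (B,hash)→4200, (B,nl_idx)→5500, (A,merge)→7000, (B,merge)→7300, (A,hash)→9400 …(+2); best=3000 via (A,nl_idx)
  {BC}: card=800; try (C,hash)→1120, (B,nl_idx)→1340, (B,merge)→2280, (C,merge)→2420, (B,hash)→3320, (B,nl)→12060 …(+1); best=1120 via (C,hash)
  {BD}: card=5000; try (D,hash)→1000, (B,merge)→2200, (D,merge)→2350, (B,hash)→3300, (B,nl_idx)→5450, (B,nl)→10050 …(+1); best=1000 via (D,hash)
  {ABE}: card=75000; try (E,hash)→9400, (E,merge)→17000, (A,hash)→27800, (E,nl_idx)→87000, (A,nl_idx)→213800, (A,merge)→233800 …(+2); best=9400 via (E,hash)
  {BCE}: card=60000; try (E,hash)→7320, (E,merge)→12920, (C,hash)→19520, (E,nl_idx)→68320, (C,merge)→229220, (E,nl)→241120 …(+1); best=7320 via (E,hash)
  {BDE}: card=375000; try (E,hash)→11400, (D,hash)→19400, (E,merge)→74000, (D,merge)→229150, (E,nl_idx)→421000, (D,nl)→753800 …(+1); best=11400 via (E,hash)
  {ABC}: card=4000; try (C,hash)→4720, (A,hash)→10920, (A,nl_idx)→12320, (C,merge)→14420, (A,merge)→14920, (C,nl)→63000 …(+1); best=4720 via (C,hash)
  {ABD}: card=25000; try (D,hash)→4600, (D,merge)→14350, (A,hash)→15000, (D,nl)→53000, (A,nl_idx)→71000, (A,merge)→76000 …(+1); best=4600 via (D,hash)
  {BCD}: card=20000; try (D,hash)→2520, (C,hash)→6720, (D,merge)→10270, (D,nl)→41120, (C,merge)→71420, (C,nl)→301000; best=2520 via (D,hash)
  {ABCE}: card=300000; try (E,hash)→14120, (E,merge)→59720, (A,hash)→76320, (C,hash)→85120, (E,nl_idx)→340720, (A,nl_idx)→847320 …(+5); best=14120 via (E,hash)
  {ABDE}: card=1875000; try (E,hash)→35000, (D,hash)→85000, (A,hash)→395400, (E,merge)→407600, (D,merge)→1359750, (E,nl_idx)→2104600 …(+5); best=35000 via (E,hash)
  {BCDE}: card=1500000; try (E,hash)→27920, (D,hash)→67920, (E,merge)→325520, (C,hash)→387120, (D,merge)→1027670, (E,nl_idx)→1682520 …(+4); best=27920 via (E,hash)
  {ABCD}: card=100000; try (D,hash)→9320, (C,hash)→30320, (A,hash)→31520, (D,merge)→57070, (D,nl)→204720, (A,nl_idx)→282520 …(+4); best=9320 via (D,hash)
  {ABCDE}: card=7500000; try (E,hash)→114720, (D,hash)→314720, (A,hash)→1536920, (E,merge)→1812320, (C,hash)→1910720, (D,merge)→6014470 …(+8); best=114720 via (E,hash)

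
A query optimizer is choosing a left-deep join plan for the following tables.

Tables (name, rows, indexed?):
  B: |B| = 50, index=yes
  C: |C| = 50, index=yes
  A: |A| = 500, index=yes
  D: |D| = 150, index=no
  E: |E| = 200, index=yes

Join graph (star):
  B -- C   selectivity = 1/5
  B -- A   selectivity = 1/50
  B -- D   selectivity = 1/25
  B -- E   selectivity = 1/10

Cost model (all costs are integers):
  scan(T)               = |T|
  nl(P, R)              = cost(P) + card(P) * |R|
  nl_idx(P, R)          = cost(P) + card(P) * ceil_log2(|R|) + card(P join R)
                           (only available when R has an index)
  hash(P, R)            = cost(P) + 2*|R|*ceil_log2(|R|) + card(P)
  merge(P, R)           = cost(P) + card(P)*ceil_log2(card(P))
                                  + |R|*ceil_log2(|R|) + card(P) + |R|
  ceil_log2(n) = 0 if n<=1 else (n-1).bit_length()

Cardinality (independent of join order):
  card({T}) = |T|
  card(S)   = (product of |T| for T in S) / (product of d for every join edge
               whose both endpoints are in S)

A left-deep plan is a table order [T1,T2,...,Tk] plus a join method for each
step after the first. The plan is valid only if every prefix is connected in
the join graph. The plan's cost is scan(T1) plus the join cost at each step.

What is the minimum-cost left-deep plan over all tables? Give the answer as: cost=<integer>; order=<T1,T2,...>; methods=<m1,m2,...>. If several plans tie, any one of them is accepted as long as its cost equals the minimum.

Selinger DP (subsets sized 1..n):
  {B}: scan cost=50, card=50
  {C}: scan cost=50, card=50
  {A}: scan cost=500, card=500
  {D}: scan cost=150, card=150
  {E}: scan cost=200, card=200
  {BC}: card=500; try (C,hash)→700, (B,hash)→700, (C,merge)→750, (B,merge)→750, (C,nl_idx)→850, (B,nl_idx)→850 …(+2); best=700 via (C,hash)
  {AB}: card=500; try (A,nl_idx)→1000, (B,hash)→1600, (B,nl_idx)→4000, (A,merge)→5400, (B,merge)→5850, (A,hash)→9100 …(+2); best=1000 via (A,nl_idx)
  {BD}: card=300; try (B,hash)→900, (B,nl_idx)→1350, (D,merge)→1750, (B,merge)→1850, (D,hash)→2500, (D,nl)→7550 …(+1); best=900 via (B,hash)
  {BE}: card=1000; try (B,hash)→1000, (E,nl_idx)→1450, (E,merge)→2200, (B,merge)→2350, (B,nl_idx)→2400, (E,hash)→3300 …(+2); best=1000 via (B,hash)
  {ABC}: card=5000; try (C,hash)→2100, (C,merge)→6350, (C,nl_idx)→9000, (A,hash)→10200, (A,nl_idx)→10200, (A,merge)→10700 …(+2); best=2100 via (C,hash)
  {BCD}: card=3000; try (C,hash)→1800, (D,hash)→3600, (C,merge)→4250, (C,nl_idx)→5700, (D,merge)→7050, (C,nl)→15900 …(+1); best=1800 via (C,hash)
  {BCE}: card=10000; try (C,hash)→2600, (E,hash)→4400, (E,merge)→7500, (C,merge)→12350, (E,nl_idx)→14700, (C,nl_idx)→17000 …(+2); best=2600 via (C,hash)
  {ABD}: card=3000; try (D,hash)→3900, (A,nl_idx)→6600, (D,merge)→7350, (A,merge)→8900, (A,hash)→10200, (D,nl)→76000 …(+1); best=3900 via (D,hash)
  {ABE}: card=10000; try (E,hash)→4700, (E,merge)→7800, (A,hash)→11000, (E,nl_idx)→15000, (A,merge)→17000, (A,nl_idx)→20000 …(+2); best=4700 via (E,hash)
  {BDE}: card=6000; try (E,hash)→4400, (D,hash)→4400, (E,merge)→5700, (E,nl_idx)→9300, (D,merge)→13350, (E,nl)→60900 …(+1); best=4400 via (E,hash)
  {ABCD}: card=30000; try (C,hash)→7500, (D,hash)→9500, (A,hash)→13800, (C,merge)→43250, (A,merge)→45800, (C,nl_idx)→51900 …(+5); best=7500 via (C,hash)
  {ABCE}: card=100000; try (E,hash)→10300, (C,hash)→15300, (A,hash)→21600, (E,merge)→73900, (E,nl_idx)→142100, (C,merge)→155050 …(+6); best=10300 via (E,hash)
  {BCDE}: card=60000; try (E,hash)→8000, (C,hash)→11000, (D,hash)→15000, (E,merge)→42600, (E,nl_idx)→85800, (C,merge)→88750 …(+5); best=8000 via (E,hash)
  {ABDE}: card=60000; try (E,hash)→10100, (D,hash)→17100, (A,hash)→19400, (E,merge)→44700, (E,nl_idx)→87900, (A,merge)→93400 …(+5); best=10100 via (E,hash)
  {ABCDE}: card=600000; try (E,hash)→40700, (C,hash)→70700, (A,hash)→77000, (D,hash)→112700, (E,merge)→489300, (E,nl_idx)→847500 …(+9); best=40700 via (E,hash)

cost=40700; order=B,A,D,C,E; methods=nl_idx,hash,hash,hash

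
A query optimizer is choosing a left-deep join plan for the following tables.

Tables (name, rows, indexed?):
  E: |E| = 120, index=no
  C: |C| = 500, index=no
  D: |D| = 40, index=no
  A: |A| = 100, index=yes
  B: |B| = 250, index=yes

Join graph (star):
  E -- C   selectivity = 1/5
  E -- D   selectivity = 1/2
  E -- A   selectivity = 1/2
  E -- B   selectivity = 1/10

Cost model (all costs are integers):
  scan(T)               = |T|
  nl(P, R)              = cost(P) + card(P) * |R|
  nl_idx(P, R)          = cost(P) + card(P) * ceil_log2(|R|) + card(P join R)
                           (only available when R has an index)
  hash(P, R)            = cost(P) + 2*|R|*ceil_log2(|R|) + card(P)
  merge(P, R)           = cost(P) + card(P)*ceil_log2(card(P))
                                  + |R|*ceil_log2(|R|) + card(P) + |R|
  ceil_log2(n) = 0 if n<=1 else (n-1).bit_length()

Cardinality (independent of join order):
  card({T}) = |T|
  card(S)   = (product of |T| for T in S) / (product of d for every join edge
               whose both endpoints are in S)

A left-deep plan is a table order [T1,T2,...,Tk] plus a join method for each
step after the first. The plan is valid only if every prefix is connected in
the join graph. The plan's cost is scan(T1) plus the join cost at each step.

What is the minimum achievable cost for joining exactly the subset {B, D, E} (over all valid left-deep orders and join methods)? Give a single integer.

Selinger DP over subsets of {B,D,E}:
  {E}: scan cost=120, card=120
  {D}: scan cost=40, card=40
  {B}: scan cost=250, card=250
  {DE}: card=2400; try (D,hash)→720, (E,merge)→1280, (D,merge)→1360, (E,hash)→1760, (E,nl)→4840, (D,nl)→4920; best=720 via (D,hash)
  {BE}: card=3000; try (E,hash)→2180, (B,merge)→3330, (E,merge)→3460, (B,nl_idx)→4080, (B,hash)→4240, (B,nl)→30120 …(+1); best=2180 via (E,hash)
  {BDE}: card=60000; try (D,hash)→5660, (B,hash)→7120, (B,merge)→34170, (D,merge)→41460, (B,nl_idx)→79920, (D,nl)→122180 …(+1); best=5660 via (D,hash)

5660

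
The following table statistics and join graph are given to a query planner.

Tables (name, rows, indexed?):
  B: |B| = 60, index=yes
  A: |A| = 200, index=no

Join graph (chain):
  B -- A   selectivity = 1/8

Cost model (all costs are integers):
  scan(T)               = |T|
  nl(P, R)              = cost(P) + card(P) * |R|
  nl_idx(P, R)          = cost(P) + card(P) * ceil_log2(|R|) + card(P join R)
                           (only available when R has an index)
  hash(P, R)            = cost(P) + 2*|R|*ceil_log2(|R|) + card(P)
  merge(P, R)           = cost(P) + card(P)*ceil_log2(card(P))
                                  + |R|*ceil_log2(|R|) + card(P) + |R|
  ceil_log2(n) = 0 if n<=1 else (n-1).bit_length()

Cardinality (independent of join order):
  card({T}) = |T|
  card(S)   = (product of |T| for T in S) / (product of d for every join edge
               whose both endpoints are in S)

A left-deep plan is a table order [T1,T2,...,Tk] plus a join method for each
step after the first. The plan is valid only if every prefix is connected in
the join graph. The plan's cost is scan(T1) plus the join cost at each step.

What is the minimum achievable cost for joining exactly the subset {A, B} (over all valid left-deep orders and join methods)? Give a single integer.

Selinger DP over subsets of {A,B}:
  {B}: scan cost=60, card=60
  {A}: scan cost=200, card=200
  {AB}: card=1500; try (B,hash)→1120, (A,merge)→2280, (B,merge)→2420, (B,nl_idx)→2900, (A,hash)→3320, (A,nl)→12060 …(+1); best=1120 via (B,hash)

1120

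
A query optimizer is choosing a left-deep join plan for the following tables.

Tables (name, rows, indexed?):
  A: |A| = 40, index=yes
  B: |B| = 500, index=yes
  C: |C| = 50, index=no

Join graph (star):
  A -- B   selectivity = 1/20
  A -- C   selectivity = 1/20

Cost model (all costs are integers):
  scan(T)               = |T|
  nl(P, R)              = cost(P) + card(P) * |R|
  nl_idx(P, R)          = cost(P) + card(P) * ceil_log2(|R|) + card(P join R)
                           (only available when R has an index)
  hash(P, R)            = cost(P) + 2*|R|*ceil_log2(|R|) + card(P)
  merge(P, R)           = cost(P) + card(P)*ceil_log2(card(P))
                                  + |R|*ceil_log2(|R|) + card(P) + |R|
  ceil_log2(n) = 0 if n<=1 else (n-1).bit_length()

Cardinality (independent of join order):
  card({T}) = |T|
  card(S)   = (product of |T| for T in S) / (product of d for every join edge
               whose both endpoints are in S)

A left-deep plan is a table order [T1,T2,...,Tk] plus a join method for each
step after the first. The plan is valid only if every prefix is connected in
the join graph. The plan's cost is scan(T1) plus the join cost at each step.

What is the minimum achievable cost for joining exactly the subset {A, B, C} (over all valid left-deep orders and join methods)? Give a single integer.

3000

Selinger DP over subsets of {A,B,C}:
  {A}: scan cost=40, card=40
  {B}: scan cost=500, card=500
  {C}: scan cost=50, card=50
  {AB}: card=1000; try (B,nl_idx)→1400, (A,hash)→1480, (A,nl_idx)→4500, (B,merge)→5320, (A,merge)→5780, (B,hash)→9080 …(+2); best=1400 via (B,nl_idx)
  {AC}: card=100; try (A,nl_idx)→450, (A,hash)→580, (C,merge)→670, (C,hash)→680, (A,merge)→680, (C,nl)→2040 …(+1); best=450 via (A,nl_idx)
  {ABC}: card=2500; try (C,hash)→3000, (B,nl_idx)→3850, (B,merge)→6250, (B,hash)→9550, (C,merge)→12750, (B,nl)→50450 …(+1); best=3000 via (C,hash)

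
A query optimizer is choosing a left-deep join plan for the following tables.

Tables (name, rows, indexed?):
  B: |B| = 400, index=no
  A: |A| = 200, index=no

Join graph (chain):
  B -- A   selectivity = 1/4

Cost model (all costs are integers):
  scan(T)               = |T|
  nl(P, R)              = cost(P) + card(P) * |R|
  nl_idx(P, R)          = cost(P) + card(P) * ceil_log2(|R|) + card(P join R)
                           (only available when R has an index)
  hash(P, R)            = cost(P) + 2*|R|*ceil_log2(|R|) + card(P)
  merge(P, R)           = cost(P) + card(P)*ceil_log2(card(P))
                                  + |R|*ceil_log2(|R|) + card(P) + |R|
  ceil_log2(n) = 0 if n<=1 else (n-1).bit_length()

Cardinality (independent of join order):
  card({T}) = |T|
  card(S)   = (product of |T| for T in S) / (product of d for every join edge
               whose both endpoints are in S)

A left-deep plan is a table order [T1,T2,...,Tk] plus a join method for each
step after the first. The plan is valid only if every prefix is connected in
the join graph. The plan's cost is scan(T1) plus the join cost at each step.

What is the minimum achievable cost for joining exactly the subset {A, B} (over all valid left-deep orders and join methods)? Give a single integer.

Selinger DP over subsets of {A,B}:
  {B}: scan cost=400, card=400
  {A}: scan cost=200, card=200
  {AB}: card=20000; try (A,hash)→4000, (B,merge)→6000, (A,merge)→6200, (B,hash)→7600, (B,nl)→80200, (A,nl)→80400; best=4000 via (A,hash)

4000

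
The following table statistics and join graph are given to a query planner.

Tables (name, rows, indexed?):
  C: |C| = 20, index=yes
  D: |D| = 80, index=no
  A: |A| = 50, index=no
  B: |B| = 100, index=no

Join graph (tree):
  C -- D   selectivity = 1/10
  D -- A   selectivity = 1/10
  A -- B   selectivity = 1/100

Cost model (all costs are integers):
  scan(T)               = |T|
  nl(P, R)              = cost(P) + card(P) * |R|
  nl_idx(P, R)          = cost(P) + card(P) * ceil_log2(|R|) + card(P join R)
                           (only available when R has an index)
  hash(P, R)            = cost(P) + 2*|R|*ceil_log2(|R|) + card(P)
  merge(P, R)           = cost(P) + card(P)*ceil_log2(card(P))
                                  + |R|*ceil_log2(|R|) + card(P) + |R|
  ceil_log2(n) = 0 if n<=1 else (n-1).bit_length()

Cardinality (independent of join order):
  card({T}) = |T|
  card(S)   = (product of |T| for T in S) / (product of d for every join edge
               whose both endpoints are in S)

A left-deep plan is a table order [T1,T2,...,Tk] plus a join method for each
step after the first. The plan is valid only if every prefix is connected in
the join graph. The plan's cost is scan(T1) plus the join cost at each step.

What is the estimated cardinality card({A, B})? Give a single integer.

50

Tables in S: A(50), B(100)
Edges inside S: A-B(d=100)
numerator = 50 * 100 = 5000
denominator = 100 = 100
card(S) = 5000 / 100 = 50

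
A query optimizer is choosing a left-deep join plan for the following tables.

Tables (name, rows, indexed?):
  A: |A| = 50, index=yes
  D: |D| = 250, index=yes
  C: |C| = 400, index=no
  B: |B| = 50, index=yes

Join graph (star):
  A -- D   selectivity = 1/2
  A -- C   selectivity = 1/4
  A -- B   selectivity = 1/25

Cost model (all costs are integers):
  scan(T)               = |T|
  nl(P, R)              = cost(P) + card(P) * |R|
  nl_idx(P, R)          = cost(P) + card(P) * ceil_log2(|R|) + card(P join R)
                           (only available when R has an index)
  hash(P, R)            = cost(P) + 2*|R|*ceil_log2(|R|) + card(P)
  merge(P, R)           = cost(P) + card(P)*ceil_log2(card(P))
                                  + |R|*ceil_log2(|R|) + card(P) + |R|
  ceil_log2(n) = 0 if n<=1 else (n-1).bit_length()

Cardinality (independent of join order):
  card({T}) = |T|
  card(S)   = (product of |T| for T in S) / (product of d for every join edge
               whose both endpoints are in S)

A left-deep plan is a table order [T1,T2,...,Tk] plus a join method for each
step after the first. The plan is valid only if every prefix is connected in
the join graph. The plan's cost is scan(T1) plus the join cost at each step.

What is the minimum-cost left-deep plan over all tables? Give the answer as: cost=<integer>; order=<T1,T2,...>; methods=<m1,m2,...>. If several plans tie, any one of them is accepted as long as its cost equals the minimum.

Selinger DP (subsets sized 1..n):
  {A}: scan cost=50, card=50
  {D}: scan cost=250, card=250
  {C}: scan cost=400, card=400
  {B}: scan cost=50, card=50
  {AD}: card=6250; try (A,hash)→1100, (D,merge)→2650, (A,merge)→2850, (D,hash)→4100, (D,nl_idx)→6700, (A,nl_idx)→8000 …(+2); best=1100 via (A,hash)
  {AC}: card=5000; try (A,hash)→1400, (C,merge)→4400, (A,merge)→4750, (C,hash)→7300, (A,nl_idx)→7800, (C,nl)→20050 …(+1); best=1400 via (A,hash)
  {AB}: card=100; try (B,nl_idx)→450, (A,nl_idx)→450, (B,hash)→700, (A,hash)→700, (B,merge)→750, (A,merge)→750 …(+2); best=450 via (B,nl_idx)
  {ACD}: card=625000; try (D,hash)→10400, (C,hash)→14550, (D,merge)→73650, (C,merge)→92600, (D,nl_idx)→666400, (D,nl)→1251400 …(+1); best=10400 via (D,hash)
  {ABD}: card=12500; try (D,merge)→3500, (D,hash)→4550, (B,hash)→7950, (D,nl_idx)→13750, (D,nl)→25450, (B,nl_idx)→51100 …(+2); best=3500 via (D,merge)
  {ABC}: card=10000; try (C,merge)→5250, (B,hash)→7000, (C,hash)→7750, (C,nl)→40450, (B,nl_idx)→41400, (B,merge)→71750 …(+1); best=5250 via (C,merge)
  {ABCD}: card=1250000; try (D,hash)→19250, (C,hash)→23200, (D,merge)→157500, (C,merge)→195000, (B,hash)→636000, (D,nl_idx)→1335250 …(+5); best=19250 via (D,hash)

cost=19250; order=A,B,C,D; methods=nl_idx,merge,hash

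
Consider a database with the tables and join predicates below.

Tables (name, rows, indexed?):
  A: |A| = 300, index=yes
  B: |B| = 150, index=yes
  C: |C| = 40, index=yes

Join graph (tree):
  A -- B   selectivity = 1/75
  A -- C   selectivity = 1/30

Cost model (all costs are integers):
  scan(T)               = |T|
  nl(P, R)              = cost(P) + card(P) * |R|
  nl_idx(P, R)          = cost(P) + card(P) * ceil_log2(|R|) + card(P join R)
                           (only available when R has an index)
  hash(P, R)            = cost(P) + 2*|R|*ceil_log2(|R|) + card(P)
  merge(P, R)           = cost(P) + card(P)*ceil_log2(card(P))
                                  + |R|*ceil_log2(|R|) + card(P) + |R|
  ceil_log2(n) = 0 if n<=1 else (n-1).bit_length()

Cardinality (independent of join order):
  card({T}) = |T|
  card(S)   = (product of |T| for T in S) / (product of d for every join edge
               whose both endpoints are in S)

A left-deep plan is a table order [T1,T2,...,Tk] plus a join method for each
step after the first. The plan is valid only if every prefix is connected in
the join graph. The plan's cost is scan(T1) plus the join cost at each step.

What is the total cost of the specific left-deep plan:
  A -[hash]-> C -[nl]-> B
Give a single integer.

61080

step 1: scan A: cost=300, card=300
step 2: join C via hash
    card(P join C) = 300*40/(30) = 400
    cost = 300 + 2*40*6 + 300 = 1080
step 3: join B via nl
    card(P join B) = 400*150/(75) = 800
    cost = 1080 + 400*150 = 61080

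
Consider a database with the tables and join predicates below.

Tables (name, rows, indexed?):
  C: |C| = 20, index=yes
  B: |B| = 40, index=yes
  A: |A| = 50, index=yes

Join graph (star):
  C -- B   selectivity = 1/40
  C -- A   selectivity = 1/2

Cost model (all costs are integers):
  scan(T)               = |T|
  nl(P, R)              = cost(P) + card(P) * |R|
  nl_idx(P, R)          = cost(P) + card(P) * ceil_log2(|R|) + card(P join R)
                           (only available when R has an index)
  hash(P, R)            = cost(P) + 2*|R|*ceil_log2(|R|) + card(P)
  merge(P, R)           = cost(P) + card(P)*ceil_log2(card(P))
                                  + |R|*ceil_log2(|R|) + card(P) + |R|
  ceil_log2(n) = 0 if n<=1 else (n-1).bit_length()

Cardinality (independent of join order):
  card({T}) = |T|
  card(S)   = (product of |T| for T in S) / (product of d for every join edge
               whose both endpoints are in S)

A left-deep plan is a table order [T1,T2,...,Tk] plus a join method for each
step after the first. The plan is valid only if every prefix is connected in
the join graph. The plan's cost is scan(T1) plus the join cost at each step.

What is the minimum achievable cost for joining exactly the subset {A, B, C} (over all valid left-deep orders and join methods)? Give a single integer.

Selinger DP over subsets of {A,B,C}:
  {C}: scan cost=20, card=20
  {B}: scan cost=40, card=40
  {A}: scan cost=50, card=50
  {BC}: card=20; try (B,nl_idx)→160, (C,nl_idx)→260, (C,hash)→280, (B,merge)→420, (C,merge)→440, (B,hash)→520 …(+2); best=160 via (B,nl_idx)
  {AC}: card=500; try (C,hash)→300, (A,merge)→490, (C,merge)→520, (A,hash)→640, (A,nl_idx)→640, (C,nl_idx)→800 …(+2); best=300 via (C,hash)
  {ABC}: card=500; try (A,merge)→630, (A,hash)→780, (A,nl_idx)→780, (A,nl)→1160, (B,hash)→1280, (B,nl_idx)→3800 …(+2); best=630 via (A,merge)

630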